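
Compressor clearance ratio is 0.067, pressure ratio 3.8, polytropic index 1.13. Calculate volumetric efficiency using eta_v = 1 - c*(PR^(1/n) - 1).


PR^(1/n) = 3.8^(1/1.13) = 3.25898851
eta_v = 1 - 0.067 * (3.25898851 - 1)
eta_v = 0.8486

0.8486


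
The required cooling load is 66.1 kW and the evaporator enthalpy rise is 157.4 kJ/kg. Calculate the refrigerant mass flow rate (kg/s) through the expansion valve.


m_dot = Q / dh
m_dot = 66.1 / 157.4
m_dot = 0.4199 kg/s

0.4199


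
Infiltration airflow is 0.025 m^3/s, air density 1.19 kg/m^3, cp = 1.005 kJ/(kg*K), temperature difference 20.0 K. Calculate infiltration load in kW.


Q = V_dot * rho * cp * dT
Q = 0.025 * 1.19 * 1.005 * 20.0
Q = 0.598 kW

0.598


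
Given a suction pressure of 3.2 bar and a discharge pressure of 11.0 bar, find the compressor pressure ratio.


PR = P_high / P_low
PR = 11.0 / 3.2
PR = 3.438

3.438


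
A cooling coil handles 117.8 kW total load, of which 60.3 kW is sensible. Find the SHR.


SHR = Q_sensible / Q_total
SHR = 60.3 / 117.8
SHR = 0.512

0.512


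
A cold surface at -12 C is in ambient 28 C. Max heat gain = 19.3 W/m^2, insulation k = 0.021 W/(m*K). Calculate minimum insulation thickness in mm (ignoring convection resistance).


dT = 28 - (-12) = 40 K
thickness = k * dT / q_max * 1000
thickness = 0.021 * 40 / 19.3 * 1000
thickness = 43.5 mm

43.5


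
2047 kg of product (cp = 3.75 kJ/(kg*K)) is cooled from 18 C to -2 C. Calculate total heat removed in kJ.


dT = 18 - (-2) = 20 K
Q = m * cp * dT = 2047 * 3.75 * 20
Q = 153525 kJ

153525


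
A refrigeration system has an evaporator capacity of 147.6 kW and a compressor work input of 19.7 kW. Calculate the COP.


COP = Q_evap / W
COP = 147.6 / 19.7
COP = 7.492

7.492


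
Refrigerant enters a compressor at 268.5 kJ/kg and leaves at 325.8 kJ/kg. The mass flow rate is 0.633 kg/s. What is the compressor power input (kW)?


dh = 325.8 - 268.5 = 57.3 kJ/kg
W = m_dot * dh = 0.633 * 57.3 = 36.27 kW

36.27


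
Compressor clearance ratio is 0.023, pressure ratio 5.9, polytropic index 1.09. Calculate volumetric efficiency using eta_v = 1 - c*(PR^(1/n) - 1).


PR^(1/n) = 5.9^(1/1.09) = 5.09569799
eta_v = 1 - 0.023 * (5.09569799 - 1)
eta_v = 0.9058

0.9058


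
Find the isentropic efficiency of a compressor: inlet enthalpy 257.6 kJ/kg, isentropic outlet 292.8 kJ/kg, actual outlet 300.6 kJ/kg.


dh_ideal = 292.8 - 257.6 = 35.2 kJ/kg
dh_actual = 300.6 - 257.6 = 43.0 kJ/kg
eta_s = dh_ideal / dh_actual = 35.2 / 43.0
eta_s = 0.8186

0.8186


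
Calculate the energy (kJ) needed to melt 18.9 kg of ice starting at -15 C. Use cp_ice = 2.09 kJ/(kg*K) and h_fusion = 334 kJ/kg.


Sensible heat = cp * dT = 2.09 * 15 = 31.35 kJ/kg
Total per kg = 31.35 + 334 = 365.35 kJ/kg
Q = m * total = 18.9 * 365.35
Q = 6905.1 kJ

6905.1


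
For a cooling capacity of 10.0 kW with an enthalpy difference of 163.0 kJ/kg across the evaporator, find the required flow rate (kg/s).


m_dot = Q / dh
m_dot = 10.0 / 163.0
m_dot = 0.0613 kg/s

0.0613


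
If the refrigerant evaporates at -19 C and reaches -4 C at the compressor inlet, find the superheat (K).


Superheat = T_suction - T_evap
Superheat = -4 - (-19)
Superheat = 15 K

15


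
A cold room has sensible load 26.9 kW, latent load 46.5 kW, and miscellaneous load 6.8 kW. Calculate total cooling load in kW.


Q_total = Q_s + Q_l + Q_misc
Q_total = 26.9 + 46.5 + 6.8
Q_total = 80.2 kW

80.2


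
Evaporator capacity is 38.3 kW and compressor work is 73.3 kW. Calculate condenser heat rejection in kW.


Q_cond = Q_evap + W
Q_cond = 38.3 + 73.3
Q_cond = 111.6 kW

111.6


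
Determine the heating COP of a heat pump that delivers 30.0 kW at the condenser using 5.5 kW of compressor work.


COP_hp = Q_cond / W
COP_hp = 30.0 / 5.5
COP_hp = 5.455

5.455


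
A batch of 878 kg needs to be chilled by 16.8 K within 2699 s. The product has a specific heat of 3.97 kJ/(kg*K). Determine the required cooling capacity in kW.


Q = m * cp * dT / t
Q = 878 * 3.97 * 16.8 / 2699
Q = 21.697 kW

21.697


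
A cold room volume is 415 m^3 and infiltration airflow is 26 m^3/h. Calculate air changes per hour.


ACH = flow / volume
ACH = 26 / 415
ACH = 0.063

0.063


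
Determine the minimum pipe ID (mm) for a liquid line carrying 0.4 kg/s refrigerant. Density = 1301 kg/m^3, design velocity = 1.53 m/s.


A = m_dot / (rho * v) = 0.4 / (1301 * 1.53) = 0.0002009515054 m^2
d = sqrt(4*A/pi) * 1000
d = 16.0 mm

16.0


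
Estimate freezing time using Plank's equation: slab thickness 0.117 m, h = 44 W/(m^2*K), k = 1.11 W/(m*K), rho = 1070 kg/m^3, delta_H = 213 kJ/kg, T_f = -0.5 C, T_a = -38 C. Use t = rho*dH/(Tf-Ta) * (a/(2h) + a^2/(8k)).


dT = -0.5 - (-38) = 37.5 K
term1 = a/(2h) = 0.117/(2*44) = 0.001329545455
term2 = a^2/(8k) = 0.117^2/(8*1.11) = 0.001541554054
t = rho*dH*1000/dT * (term1 + term2)
t = 1070*213*1000/37.5 * (0.001329545455 + 0.001541554054)
t = 17449 s

17449


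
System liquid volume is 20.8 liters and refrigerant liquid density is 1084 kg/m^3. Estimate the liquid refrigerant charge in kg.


Charge = V * rho / 1000
Charge = 20.8 * 1084 / 1000
Charge = 22.55 kg

22.55


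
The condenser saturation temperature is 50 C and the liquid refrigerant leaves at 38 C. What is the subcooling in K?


Subcooling = T_cond - T_liquid
Subcooling = 50 - 38
Subcooling = 12 K

12


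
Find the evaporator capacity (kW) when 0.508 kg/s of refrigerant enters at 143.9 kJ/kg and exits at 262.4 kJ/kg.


dh = 262.4 - 143.9 = 118.5 kJ/kg
Q_evap = m_dot * dh = 0.508 * 118.5
Q_evap = 60.2 kW

60.2


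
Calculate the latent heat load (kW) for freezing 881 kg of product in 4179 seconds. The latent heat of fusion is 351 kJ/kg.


Q_lat = m * h_fg / t
Q_lat = 881 * 351 / 4179
Q_lat = 74.0 kW

74.0


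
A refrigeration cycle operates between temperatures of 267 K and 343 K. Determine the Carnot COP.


dT = 343 - 267 = 76 K
COP_carnot = T_cold / dT = 267 / 76
COP_carnot = 3.513

3.513


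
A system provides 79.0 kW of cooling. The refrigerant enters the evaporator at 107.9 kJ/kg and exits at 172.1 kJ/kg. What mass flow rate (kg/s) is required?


dh = 172.1 - 107.9 = 64.2 kJ/kg
m_dot = Q / dh = 79.0 / 64.2 = 1.2305 kg/s

1.2305


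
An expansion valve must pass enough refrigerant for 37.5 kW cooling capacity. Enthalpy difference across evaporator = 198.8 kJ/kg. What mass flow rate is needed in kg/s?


m_dot = Q / dh
m_dot = 37.5 / 198.8
m_dot = 0.1886 kg/s

0.1886


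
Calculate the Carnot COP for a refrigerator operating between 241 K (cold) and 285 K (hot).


dT = 285 - 241 = 44 K
COP_carnot = T_cold / dT = 241 / 44
COP_carnot = 5.477

5.477


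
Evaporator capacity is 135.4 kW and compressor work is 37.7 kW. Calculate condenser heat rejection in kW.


Q_cond = Q_evap + W
Q_cond = 135.4 + 37.7
Q_cond = 173.1 kW

173.1


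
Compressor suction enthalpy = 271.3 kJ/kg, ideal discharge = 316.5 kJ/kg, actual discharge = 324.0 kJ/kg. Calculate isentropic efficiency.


dh_ideal = 316.5 - 271.3 = 45.2 kJ/kg
dh_actual = 324.0 - 271.3 = 52.7 kJ/kg
eta_s = dh_ideal / dh_actual = 45.2 / 52.7
eta_s = 0.8577

0.8577


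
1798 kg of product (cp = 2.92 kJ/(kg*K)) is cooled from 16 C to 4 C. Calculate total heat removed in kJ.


dT = 16 - (4) = 12 K
Q = m * cp * dT = 1798 * 2.92 * 12
Q = 63002 kJ

63002


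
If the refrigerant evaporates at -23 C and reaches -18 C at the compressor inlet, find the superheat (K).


Superheat = T_suction - T_evap
Superheat = -18 - (-23)
Superheat = 5 K

5


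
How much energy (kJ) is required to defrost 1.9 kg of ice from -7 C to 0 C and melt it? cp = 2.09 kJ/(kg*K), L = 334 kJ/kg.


Sensible heat = cp * dT = 2.09 * 7 = 14.63 kJ/kg
Total per kg = 14.63 + 334 = 348.63 kJ/kg
Q = m * total = 1.9 * 348.63
Q = 662.4 kJ

662.4


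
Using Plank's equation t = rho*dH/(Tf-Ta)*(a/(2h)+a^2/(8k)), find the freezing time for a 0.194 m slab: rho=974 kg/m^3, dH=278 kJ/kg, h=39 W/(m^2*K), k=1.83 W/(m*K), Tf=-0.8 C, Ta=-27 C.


dT = -0.8 - (-27) = 26.2 K
term1 = a/(2h) = 0.194/(2*39) = 0.002487179487
term2 = a^2/(8k) = 0.194^2/(8*1.83) = 0.002570765027
t = rho*dH*1000/dT * (term1 + term2)
t = 974*278*1000/26.2 * (0.002487179487 + 0.002570765027)
t = 52273 s

52273


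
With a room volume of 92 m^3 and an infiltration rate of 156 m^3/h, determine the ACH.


ACH = flow / volume
ACH = 156 / 92
ACH = 1.696

1.696


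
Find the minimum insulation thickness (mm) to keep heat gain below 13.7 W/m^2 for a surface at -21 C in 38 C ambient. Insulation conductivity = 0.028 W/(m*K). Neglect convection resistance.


dT = 38 - (-21) = 59 K
thickness = k * dT / q_max * 1000
thickness = 0.028 * 59 / 13.7 * 1000
thickness = 120.6 mm

120.6


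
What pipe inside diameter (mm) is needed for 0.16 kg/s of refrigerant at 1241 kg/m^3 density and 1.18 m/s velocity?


A = m_dot / (rho * v) = 0.16 / (1241 * 1.18) = 0.0001092612573 m^2
d = sqrt(4*A/pi) * 1000
d = 11.8 mm

11.8


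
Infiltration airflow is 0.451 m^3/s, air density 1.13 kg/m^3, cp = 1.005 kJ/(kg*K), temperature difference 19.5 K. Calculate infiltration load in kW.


Q = V_dot * rho * cp * dT
Q = 0.451 * 1.13 * 1.005 * 19.5
Q = 9.987 kW

9.987


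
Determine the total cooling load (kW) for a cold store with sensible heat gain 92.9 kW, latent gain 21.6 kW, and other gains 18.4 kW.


Q_total = Q_s + Q_l + Q_misc
Q_total = 92.9 + 21.6 + 18.4
Q_total = 132.9 kW

132.9


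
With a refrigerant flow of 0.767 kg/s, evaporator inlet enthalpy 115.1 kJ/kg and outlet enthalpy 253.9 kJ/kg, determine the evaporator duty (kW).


dh = 253.9 - 115.1 = 138.8 kJ/kg
Q_evap = m_dot * dh = 0.767 * 138.8
Q_evap = 106.46 kW

106.46


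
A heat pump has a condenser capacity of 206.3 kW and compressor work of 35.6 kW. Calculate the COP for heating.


COP_hp = Q_cond / W
COP_hp = 206.3 / 35.6
COP_hp = 5.795

5.795


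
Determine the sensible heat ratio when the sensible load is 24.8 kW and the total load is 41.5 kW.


SHR = Q_sensible / Q_total
SHR = 24.8 / 41.5
SHR = 0.598

0.598


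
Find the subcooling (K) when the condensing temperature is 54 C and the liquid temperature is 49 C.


Subcooling = T_cond - T_liquid
Subcooling = 54 - 49
Subcooling = 5 K

5


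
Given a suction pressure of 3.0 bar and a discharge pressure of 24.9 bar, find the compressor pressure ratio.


PR = P_high / P_low
PR = 24.9 / 3.0
PR = 8.3

8.3


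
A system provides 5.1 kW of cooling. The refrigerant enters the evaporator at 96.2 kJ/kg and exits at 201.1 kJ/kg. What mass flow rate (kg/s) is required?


dh = 201.1 - 96.2 = 104.9 kJ/kg
m_dot = Q / dh = 5.1 / 104.9 = 0.0486 kg/s

0.0486


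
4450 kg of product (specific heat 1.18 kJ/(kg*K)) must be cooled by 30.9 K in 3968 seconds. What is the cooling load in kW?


Q = m * cp * dT / t
Q = 4450 * 1.18 * 30.9 / 3968
Q = 40.891 kW

40.891


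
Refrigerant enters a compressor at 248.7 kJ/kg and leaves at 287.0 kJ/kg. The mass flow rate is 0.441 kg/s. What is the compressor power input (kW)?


dh = 287.0 - 248.7 = 38.3 kJ/kg
W = m_dot * dh = 0.441 * 38.3 = 16.89 kW

16.89


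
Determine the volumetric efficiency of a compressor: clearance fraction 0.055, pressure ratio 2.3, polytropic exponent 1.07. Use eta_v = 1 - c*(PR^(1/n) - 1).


PR^(1/n) = 2.3^(1/1.07) = 2.1780277
eta_v = 1 - 0.055 * (2.1780277 - 1)
eta_v = 0.9352

0.9352


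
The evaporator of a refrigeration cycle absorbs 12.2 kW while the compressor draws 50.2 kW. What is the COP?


COP = Q_evap / W
COP = 12.2 / 50.2
COP = 0.243

0.243


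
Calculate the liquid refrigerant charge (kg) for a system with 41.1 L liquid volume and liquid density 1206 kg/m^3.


Charge = V * rho / 1000
Charge = 41.1 * 1206 / 1000
Charge = 49.57 kg

49.57


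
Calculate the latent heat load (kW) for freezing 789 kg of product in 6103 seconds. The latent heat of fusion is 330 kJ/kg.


Q_lat = m * h_fg / t
Q_lat = 789 * 330 / 6103
Q_lat = 42.66 kW

42.66


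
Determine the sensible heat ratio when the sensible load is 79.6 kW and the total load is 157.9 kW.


SHR = Q_sensible / Q_total
SHR = 79.6 / 157.9
SHR = 0.504

0.504


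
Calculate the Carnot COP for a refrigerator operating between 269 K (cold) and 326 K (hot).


dT = 326 - 269 = 57 K
COP_carnot = T_cold / dT = 269 / 57
COP_carnot = 4.719

4.719


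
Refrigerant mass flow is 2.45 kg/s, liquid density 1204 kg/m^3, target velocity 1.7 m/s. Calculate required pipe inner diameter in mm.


A = m_dot / (rho * v) = 2.45 / (1204 * 1.7) = 0.001196990424 m^2
d = sqrt(4*A/pi) * 1000
d = 39.0 mm

39.0


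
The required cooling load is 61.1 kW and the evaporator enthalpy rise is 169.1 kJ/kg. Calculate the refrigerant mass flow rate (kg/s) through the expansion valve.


m_dot = Q / dh
m_dot = 61.1 / 169.1
m_dot = 0.3613 kg/s

0.3613


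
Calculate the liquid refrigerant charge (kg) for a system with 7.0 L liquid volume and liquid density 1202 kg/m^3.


Charge = V * rho / 1000
Charge = 7.0 * 1202 / 1000
Charge = 8.41 kg

8.41


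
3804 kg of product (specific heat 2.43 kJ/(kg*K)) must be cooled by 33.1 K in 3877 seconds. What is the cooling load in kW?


Q = m * cp * dT / t
Q = 3804 * 2.43 * 33.1 / 3877
Q = 78.919 kW

78.919


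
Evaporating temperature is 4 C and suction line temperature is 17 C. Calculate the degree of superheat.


Superheat = T_suction - T_evap
Superheat = 17 - (4)
Superheat = 13 K

13


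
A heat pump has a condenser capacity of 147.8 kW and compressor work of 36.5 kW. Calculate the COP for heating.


COP_hp = Q_cond / W
COP_hp = 147.8 / 36.5
COP_hp = 4.049

4.049


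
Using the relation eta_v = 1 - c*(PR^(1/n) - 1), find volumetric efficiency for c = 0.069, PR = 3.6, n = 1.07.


PR^(1/n) = 3.6^(1/1.07) = 3.31061653
eta_v = 1 - 0.069 * (3.31061653 - 1)
eta_v = 0.8406

0.8406


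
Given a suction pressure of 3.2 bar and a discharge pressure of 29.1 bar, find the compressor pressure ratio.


PR = P_high / P_low
PR = 29.1 / 3.2
PR = 9.094

9.094


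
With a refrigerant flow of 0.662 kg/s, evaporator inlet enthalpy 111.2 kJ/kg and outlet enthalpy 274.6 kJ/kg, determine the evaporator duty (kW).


dh = 274.6 - 111.2 = 163.4 kJ/kg
Q_evap = m_dot * dh = 0.662 * 163.4
Q_evap = 108.17 kW

108.17


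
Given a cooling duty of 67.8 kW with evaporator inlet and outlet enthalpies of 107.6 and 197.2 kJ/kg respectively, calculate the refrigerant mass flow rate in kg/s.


dh = 197.2 - 107.6 = 89.6 kJ/kg
m_dot = Q / dh = 67.8 / 89.6 = 0.7567 kg/s

0.7567


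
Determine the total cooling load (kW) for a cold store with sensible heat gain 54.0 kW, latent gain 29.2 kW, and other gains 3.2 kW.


Q_total = Q_s + Q_l + Q_misc
Q_total = 54.0 + 29.2 + 3.2
Q_total = 86.4 kW

86.4


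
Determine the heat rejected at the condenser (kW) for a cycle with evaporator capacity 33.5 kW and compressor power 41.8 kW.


Q_cond = Q_evap + W
Q_cond = 33.5 + 41.8
Q_cond = 75.3 kW

75.3


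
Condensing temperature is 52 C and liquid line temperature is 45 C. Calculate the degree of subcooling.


Subcooling = T_cond - T_liquid
Subcooling = 52 - 45
Subcooling = 7 K

7


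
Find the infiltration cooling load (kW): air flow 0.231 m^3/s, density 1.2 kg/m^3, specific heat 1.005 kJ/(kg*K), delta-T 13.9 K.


Q = V_dot * rho * cp * dT
Q = 0.231 * 1.2 * 1.005 * 13.9
Q = 3.872 kW

3.872


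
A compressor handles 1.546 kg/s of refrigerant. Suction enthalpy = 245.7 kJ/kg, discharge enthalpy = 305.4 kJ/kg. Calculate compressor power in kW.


dh = 305.4 - 245.7 = 59.7 kJ/kg
W = m_dot * dh = 1.546 * 59.7 = 92.3 kW

92.3


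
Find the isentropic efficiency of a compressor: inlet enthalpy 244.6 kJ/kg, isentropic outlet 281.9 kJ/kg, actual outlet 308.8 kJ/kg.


dh_ideal = 281.9 - 244.6 = 37.3 kJ/kg
dh_actual = 308.8 - 244.6 = 64.2 kJ/kg
eta_s = dh_ideal / dh_actual = 37.3 / 64.2
eta_s = 0.581

0.581


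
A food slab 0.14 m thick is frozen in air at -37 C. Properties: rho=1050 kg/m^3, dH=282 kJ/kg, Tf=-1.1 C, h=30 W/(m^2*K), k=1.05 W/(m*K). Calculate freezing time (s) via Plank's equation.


dT = -1.1 - (-37) = 35.9 K
term1 = a/(2h) = 0.14/(2*30) = 0.002333333333
term2 = a^2/(8k) = 0.14^2/(8*1.05) = 0.002333333333
t = rho*dH*1000/dT * (term1 + term2)
t = 1050*282*1000/35.9 * (0.002333333333 + 0.002333333333)
t = 38490 s

38490


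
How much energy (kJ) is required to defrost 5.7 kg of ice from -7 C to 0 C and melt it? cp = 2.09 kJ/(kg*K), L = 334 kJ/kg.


Sensible heat = cp * dT = 2.09 * 7 = 14.63 kJ/kg
Total per kg = 14.63 + 334 = 348.63 kJ/kg
Q = m * total = 5.7 * 348.63
Q = 1987.2 kJ

1987.2


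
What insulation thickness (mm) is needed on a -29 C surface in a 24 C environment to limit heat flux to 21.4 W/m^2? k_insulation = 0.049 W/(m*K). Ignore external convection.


dT = 24 - (-29) = 53 K
thickness = k * dT / q_max * 1000
thickness = 0.049 * 53 / 21.4 * 1000
thickness = 121.4 mm

121.4


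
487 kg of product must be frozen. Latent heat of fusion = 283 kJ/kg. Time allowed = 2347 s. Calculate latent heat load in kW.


Q_lat = m * h_fg / t
Q_lat = 487 * 283 / 2347
Q_lat = 58.72 kW

58.72


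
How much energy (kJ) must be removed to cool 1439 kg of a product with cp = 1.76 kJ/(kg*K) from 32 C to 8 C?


dT = 32 - (8) = 24 K
Q = m * cp * dT = 1439 * 1.76 * 24
Q = 60783 kJ

60783


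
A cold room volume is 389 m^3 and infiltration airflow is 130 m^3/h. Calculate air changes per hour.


ACH = flow / volume
ACH = 130 / 389
ACH = 0.334

0.334


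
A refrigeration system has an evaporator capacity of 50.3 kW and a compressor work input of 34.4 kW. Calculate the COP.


COP = Q_evap / W
COP = 50.3 / 34.4
COP = 1.462

1.462


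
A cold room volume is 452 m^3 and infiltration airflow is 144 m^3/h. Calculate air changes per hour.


ACH = flow / volume
ACH = 144 / 452
ACH = 0.319

0.319


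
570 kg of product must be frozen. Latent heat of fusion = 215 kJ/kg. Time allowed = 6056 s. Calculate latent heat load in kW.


Q_lat = m * h_fg / t
Q_lat = 570 * 215 / 6056
Q_lat = 20.24 kW

20.24


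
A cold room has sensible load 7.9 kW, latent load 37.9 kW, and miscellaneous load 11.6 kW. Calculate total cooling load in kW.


Q_total = Q_s + Q_l + Q_misc
Q_total = 7.9 + 37.9 + 11.6
Q_total = 57.4 kW

57.4


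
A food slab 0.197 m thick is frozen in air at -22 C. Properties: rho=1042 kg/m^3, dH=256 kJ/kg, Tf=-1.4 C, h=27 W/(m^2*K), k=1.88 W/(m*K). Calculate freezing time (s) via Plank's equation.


dT = -1.4 - (-22) = 20.6 K
term1 = a/(2h) = 0.197/(2*27) = 0.003648148148
term2 = a^2/(8k) = 0.197^2/(8*1.88) = 0.002580385638
t = rho*dH*1000/dT * (term1 + term2)
t = 1042*256*1000/20.6 * (0.003648148148 + 0.002580385638)
t = 80654 s

80654


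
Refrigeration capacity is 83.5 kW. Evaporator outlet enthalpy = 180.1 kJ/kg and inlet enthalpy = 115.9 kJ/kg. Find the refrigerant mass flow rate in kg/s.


dh = 180.1 - 115.9 = 64.2 kJ/kg
m_dot = Q / dh = 83.5 / 64.2 = 1.3006 kg/s

1.3006


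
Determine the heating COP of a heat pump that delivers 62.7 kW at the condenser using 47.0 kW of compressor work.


COP_hp = Q_cond / W
COP_hp = 62.7 / 47.0
COP_hp = 1.334

1.334


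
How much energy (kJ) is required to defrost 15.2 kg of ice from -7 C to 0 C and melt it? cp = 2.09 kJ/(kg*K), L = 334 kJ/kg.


Sensible heat = cp * dT = 2.09 * 7 = 14.63 kJ/kg
Total per kg = 14.63 + 334 = 348.63 kJ/kg
Q = m * total = 15.2 * 348.63
Q = 5299.2 kJ

5299.2


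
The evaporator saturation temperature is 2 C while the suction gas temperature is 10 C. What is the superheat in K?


Superheat = T_suction - T_evap
Superheat = 10 - (2)
Superheat = 8 K

8


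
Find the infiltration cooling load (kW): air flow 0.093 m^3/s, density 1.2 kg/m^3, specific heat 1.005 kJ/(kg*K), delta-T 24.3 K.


Q = V_dot * rho * cp * dT
Q = 0.093 * 1.2 * 1.005 * 24.3
Q = 2.725 kW

2.725


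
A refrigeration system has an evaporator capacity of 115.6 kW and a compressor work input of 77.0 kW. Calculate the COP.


COP = Q_evap / W
COP = 115.6 / 77.0
COP = 1.501

1.501


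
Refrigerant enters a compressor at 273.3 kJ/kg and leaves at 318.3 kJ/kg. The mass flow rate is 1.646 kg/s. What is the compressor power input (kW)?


dh = 318.3 - 273.3 = 45.0 kJ/kg
W = m_dot * dh = 1.646 * 45.0 = 74.07 kW

74.07


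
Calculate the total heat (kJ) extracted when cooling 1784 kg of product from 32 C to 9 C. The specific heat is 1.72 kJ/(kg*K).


dT = 32 - (9) = 23 K
Q = m * cp * dT = 1784 * 1.72 * 23
Q = 70575 kJ

70575


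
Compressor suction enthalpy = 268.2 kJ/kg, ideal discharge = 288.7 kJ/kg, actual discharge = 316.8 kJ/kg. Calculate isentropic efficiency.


dh_ideal = 288.7 - 268.2 = 20.5 kJ/kg
dh_actual = 316.8 - 268.2 = 48.6 kJ/kg
eta_s = dh_ideal / dh_actual = 20.5 / 48.6
eta_s = 0.4218

0.4218


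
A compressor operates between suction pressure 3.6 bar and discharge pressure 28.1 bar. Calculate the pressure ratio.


PR = P_high / P_low
PR = 28.1 / 3.6
PR = 7.806

7.806


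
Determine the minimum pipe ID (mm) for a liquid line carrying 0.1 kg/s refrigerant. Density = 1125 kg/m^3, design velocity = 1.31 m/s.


A = m_dot / (rho * v) = 0.1 / (1125 * 1.31) = 0.00006785411366 m^2
d = sqrt(4*A/pi) * 1000
d = 9.3 mm

9.3


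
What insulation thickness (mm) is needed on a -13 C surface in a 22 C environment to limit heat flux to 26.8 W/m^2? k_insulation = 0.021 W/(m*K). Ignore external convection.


dT = 22 - (-13) = 35 K
thickness = k * dT / q_max * 1000
thickness = 0.021 * 35 / 26.8 * 1000
thickness = 27.4 mm

27.4


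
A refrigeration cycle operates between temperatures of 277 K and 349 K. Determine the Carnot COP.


dT = 349 - 277 = 72 K
COP_carnot = T_cold / dT = 277 / 72
COP_carnot = 3.847

3.847


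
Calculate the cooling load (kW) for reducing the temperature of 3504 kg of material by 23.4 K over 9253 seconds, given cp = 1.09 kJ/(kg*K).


Q = m * cp * dT / t
Q = 3504 * 1.09 * 23.4 / 9253
Q = 9.659 kW

9.659


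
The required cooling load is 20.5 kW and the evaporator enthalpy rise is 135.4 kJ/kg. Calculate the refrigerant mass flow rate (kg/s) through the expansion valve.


m_dot = Q / dh
m_dot = 20.5 / 135.4
m_dot = 0.1514 kg/s

0.1514


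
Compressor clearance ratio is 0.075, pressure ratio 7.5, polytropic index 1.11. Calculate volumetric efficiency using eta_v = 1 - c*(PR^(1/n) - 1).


PR^(1/n) = 7.5^(1/1.11) = 6.14247617
eta_v = 1 - 0.075 * (6.14247617 - 1)
eta_v = 0.6143

0.6143


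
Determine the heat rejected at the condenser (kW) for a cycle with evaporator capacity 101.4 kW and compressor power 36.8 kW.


Q_cond = Q_evap + W
Q_cond = 101.4 + 36.8
Q_cond = 138.2 kW

138.2


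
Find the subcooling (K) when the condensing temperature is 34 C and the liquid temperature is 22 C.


Subcooling = T_cond - T_liquid
Subcooling = 34 - 22
Subcooling = 12 K

12


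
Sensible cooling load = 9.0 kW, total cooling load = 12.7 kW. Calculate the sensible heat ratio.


SHR = Q_sensible / Q_total
SHR = 9.0 / 12.7
SHR = 0.709

0.709


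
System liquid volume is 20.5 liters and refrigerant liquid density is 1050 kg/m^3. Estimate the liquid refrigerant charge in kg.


Charge = V * rho / 1000
Charge = 20.5 * 1050 / 1000
Charge = 21.53 kg

21.53


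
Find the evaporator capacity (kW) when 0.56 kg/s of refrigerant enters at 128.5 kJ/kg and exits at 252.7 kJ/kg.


dh = 252.7 - 128.5 = 124.2 kJ/kg
Q_evap = m_dot * dh = 0.56 * 124.2
Q_evap = 69.55 kW

69.55


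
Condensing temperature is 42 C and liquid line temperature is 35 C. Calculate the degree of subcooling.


Subcooling = T_cond - T_liquid
Subcooling = 42 - 35
Subcooling = 7 K

7


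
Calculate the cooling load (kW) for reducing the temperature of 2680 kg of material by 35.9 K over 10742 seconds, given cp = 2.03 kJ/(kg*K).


Q = m * cp * dT / t
Q = 2680 * 2.03 * 35.9 / 10742
Q = 18.182 kW

18.182


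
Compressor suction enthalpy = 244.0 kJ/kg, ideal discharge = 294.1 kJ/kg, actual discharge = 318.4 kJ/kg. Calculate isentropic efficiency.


dh_ideal = 294.1 - 244.0 = 50.1 kJ/kg
dh_actual = 318.4 - 244.0 = 74.4 kJ/kg
eta_s = dh_ideal / dh_actual = 50.1 / 74.4
eta_s = 0.6734

0.6734


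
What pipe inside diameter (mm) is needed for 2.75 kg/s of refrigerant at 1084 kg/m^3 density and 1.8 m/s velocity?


A = m_dot / (rho * v) = 2.75 / (1084 * 1.8) = 0.001409389094 m^2
d = sqrt(4*A/pi) * 1000
d = 42.4 mm

42.4


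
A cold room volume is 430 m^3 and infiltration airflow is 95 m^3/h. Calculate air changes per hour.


ACH = flow / volume
ACH = 95 / 430
ACH = 0.221

0.221


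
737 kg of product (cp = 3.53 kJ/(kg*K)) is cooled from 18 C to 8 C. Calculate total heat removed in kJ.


dT = 18 - (8) = 10 K
Q = m * cp * dT = 737 * 3.53 * 10
Q = 26016 kJ

26016


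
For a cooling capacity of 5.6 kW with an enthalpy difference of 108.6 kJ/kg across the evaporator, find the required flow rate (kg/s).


m_dot = Q / dh
m_dot = 5.6 / 108.6
m_dot = 0.0516 kg/s

0.0516


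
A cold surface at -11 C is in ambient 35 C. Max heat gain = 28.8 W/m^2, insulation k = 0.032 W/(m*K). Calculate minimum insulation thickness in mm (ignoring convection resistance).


dT = 35 - (-11) = 46 K
thickness = k * dT / q_max * 1000
thickness = 0.032 * 46 / 28.8 * 1000
thickness = 51.1 mm

51.1


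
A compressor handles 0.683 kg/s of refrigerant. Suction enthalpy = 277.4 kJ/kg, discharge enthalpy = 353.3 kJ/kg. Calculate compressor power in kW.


dh = 353.3 - 277.4 = 75.9 kJ/kg
W = m_dot * dh = 0.683 * 75.9 = 51.84 kW

51.84


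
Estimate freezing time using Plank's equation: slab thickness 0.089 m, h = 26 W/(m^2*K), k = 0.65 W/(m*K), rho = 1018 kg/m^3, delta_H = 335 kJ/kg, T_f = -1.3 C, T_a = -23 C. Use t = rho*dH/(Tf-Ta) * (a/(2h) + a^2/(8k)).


dT = -1.3 - (-23) = 21.7 K
term1 = a/(2h) = 0.089/(2*26) = 0.001711538462
term2 = a^2/(8k) = 0.089^2/(8*0.65) = 0.001523269231
t = rho*dH*1000/dT * (term1 + term2)
t = 1018*335*1000/21.7 * (0.001711538462 + 0.001523269231)
t = 50837 s

50837


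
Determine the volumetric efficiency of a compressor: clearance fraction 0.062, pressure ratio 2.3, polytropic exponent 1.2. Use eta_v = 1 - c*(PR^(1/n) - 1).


PR^(1/n) = 2.3^(1/1.2) = 2.0018884
eta_v = 1 - 0.062 * (2.0018884 - 1)
eta_v = 0.9379

0.9379


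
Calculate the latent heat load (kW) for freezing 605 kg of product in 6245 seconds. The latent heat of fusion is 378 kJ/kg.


Q_lat = m * h_fg / t
Q_lat = 605 * 378 / 6245
Q_lat = 36.62 kW

36.62


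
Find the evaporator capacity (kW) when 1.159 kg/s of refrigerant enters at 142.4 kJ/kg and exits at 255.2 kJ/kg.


dh = 255.2 - 142.4 = 112.8 kJ/kg
Q_evap = m_dot * dh = 1.159 * 112.8
Q_evap = 130.74 kW

130.74


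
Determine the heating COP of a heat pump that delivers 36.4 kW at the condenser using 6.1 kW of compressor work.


COP_hp = Q_cond / W
COP_hp = 36.4 / 6.1
COP_hp = 5.967

5.967


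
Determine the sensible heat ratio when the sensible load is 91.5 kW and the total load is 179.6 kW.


SHR = Q_sensible / Q_total
SHR = 91.5 / 179.6
SHR = 0.509

0.509


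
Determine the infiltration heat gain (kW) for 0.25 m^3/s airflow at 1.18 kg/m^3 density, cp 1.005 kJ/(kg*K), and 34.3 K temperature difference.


Q = V_dot * rho * cp * dT
Q = 0.25 * 1.18 * 1.005 * 34.3
Q = 10.169 kW

10.169


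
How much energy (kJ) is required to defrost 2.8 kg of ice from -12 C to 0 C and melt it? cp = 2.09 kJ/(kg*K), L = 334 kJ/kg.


Sensible heat = cp * dT = 2.09 * 12 = 25.08 kJ/kg
Total per kg = 25.08 + 334 = 359.08 kJ/kg
Q = m * total = 2.8 * 359.08
Q = 1005.4 kJ

1005.4


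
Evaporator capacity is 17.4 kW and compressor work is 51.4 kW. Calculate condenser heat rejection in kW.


Q_cond = Q_evap + W
Q_cond = 17.4 + 51.4
Q_cond = 68.8 kW

68.8


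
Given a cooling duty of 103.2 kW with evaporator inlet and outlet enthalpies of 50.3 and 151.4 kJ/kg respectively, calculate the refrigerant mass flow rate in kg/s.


dh = 151.4 - 50.3 = 101.1 kJ/kg
m_dot = Q / dh = 103.2 / 101.1 = 1.0208 kg/s

1.0208


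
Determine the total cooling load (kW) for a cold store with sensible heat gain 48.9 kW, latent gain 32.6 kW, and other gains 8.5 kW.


Q_total = Q_s + Q_l + Q_misc
Q_total = 48.9 + 32.6 + 8.5
Q_total = 90.0 kW

90.0


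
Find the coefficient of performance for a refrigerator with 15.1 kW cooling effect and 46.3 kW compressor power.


COP = Q_evap / W
COP = 15.1 / 46.3
COP = 0.326

0.326


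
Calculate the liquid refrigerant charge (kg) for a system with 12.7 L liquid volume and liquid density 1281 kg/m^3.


Charge = V * rho / 1000
Charge = 12.7 * 1281 / 1000
Charge = 16.27 kg

16.27


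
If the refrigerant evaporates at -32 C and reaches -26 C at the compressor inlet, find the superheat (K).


Superheat = T_suction - T_evap
Superheat = -26 - (-32)
Superheat = 6 K

6


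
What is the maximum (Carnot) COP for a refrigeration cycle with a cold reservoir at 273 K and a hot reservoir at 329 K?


dT = 329 - 273 = 56 K
COP_carnot = T_cold / dT = 273 / 56
COP_carnot = 4.875

4.875


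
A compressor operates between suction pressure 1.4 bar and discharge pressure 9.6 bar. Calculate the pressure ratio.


PR = P_high / P_low
PR = 9.6 / 1.4
PR = 6.857

6.857


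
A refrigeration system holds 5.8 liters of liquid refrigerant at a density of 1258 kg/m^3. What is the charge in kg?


Charge = V * rho / 1000
Charge = 5.8 * 1258 / 1000
Charge = 7.3 kg

7.3


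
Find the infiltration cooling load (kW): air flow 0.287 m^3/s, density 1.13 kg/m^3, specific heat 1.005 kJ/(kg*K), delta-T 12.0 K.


Q = V_dot * rho * cp * dT
Q = 0.287 * 1.13 * 1.005 * 12.0
Q = 3.911 kW

3.911


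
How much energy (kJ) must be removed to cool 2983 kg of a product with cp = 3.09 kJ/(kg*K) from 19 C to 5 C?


dT = 19 - (5) = 14 K
Q = m * cp * dT = 2983 * 3.09 * 14
Q = 129045 kJ

129045


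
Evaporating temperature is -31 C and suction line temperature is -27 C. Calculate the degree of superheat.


Superheat = T_suction - T_evap
Superheat = -27 - (-31)
Superheat = 4 K

4


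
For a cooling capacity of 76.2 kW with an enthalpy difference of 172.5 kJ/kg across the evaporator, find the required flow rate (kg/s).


m_dot = Q / dh
m_dot = 76.2 / 172.5
m_dot = 0.4417 kg/s

0.4417


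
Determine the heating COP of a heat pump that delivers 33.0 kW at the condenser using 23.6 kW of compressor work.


COP_hp = Q_cond / W
COP_hp = 33.0 / 23.6
COP_hp = 1.398

1.398


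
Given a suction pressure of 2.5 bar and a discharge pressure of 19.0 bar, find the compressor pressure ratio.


PR = P_high / P_low
PR = 19.0 / 2.5
PR = 7.6

7.6


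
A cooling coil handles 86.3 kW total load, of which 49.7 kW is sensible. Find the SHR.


SHR = Q_sensible / Q_total
SHR = 49.7 / 86.3
SHR = 0.576

0.576


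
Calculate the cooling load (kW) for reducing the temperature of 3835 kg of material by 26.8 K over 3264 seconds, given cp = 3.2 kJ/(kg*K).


Q = m * cp * dT / t
Q = 3835 * 3.2 * 26.8 / 3264
Q = 100.763 kW

100.763


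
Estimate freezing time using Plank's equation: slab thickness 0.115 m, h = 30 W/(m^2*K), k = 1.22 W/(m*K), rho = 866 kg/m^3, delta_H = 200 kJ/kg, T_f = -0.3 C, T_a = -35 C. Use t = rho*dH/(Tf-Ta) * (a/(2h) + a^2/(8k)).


dT = -0.3 - (-35) = 34.7 K
term1 = a/(2h) = 0.115/(2*30) = 0.001916666667
term2 = a^2/(8k) = 0.115^2/(8*1.22) = 0.001355020492
t = rho*dH*1000/dT * (term1 + term2)
t = 866*200*1000/34.7 * (0.001916666667 + 0.001355020492)
t = 16330 s

16330


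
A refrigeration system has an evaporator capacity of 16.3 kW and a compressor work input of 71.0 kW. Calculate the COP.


COP = Q_evap / W
COP = 16.3 / 71.0
COP = 0.23

0.23


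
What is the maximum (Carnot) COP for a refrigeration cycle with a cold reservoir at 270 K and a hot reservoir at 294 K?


dT = 294 - 270 = 24 K
COP_carnot = T_cold / dT = 270 / 24
COP_carnot = 11.25

11.25


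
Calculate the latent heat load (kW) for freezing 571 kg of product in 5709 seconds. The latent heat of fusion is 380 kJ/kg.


Q_lat = m * h_fg / t
Q_lat = 571 * 380 / 5709
Q_lat = 38.01 kW

38.01


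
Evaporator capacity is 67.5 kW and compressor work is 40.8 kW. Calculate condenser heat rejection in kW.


Q_cond = Q_evap + W
Q_cond = 67.5 + 40.8
Q_cond = 108.3 kW

108.3


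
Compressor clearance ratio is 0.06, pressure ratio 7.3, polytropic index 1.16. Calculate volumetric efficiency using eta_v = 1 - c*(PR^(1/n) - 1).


PR^(1/n) = 7.3^(1/1.16) = 5.54937208
eta_v = 1 - 0.06 * (5.54937208 - 1)
eta_v = 0.727

0.727


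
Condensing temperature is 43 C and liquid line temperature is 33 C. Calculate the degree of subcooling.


Subcooling = T_cond - T_liquid
Subcooling = 43 - 33
Subcooling = 10 K

10


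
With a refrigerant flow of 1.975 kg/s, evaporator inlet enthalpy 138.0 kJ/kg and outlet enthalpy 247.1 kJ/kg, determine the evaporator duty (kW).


dh = 247.1 - 138.0 = 109.1 kJ/kg
Q_evap = m_dot * dh = 1.975 * 109.1
Q_evap = 215.47 kW

215.47


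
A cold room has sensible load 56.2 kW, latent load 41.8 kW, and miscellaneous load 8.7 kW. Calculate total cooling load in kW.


Q_total = Q_s + Q_l + Q_misc
Q_total = 56.2 + 41.8 + 8.7
Q_total = 106.7 kW

106.7


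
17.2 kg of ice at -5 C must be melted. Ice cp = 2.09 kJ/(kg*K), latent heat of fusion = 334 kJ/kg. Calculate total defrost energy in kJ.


Sensible heat = cp * dT = 2.09 * 5 = 10.45 kJ/kg
Total per kg = 10.45 + 334 = 344.45 kJ/kg
Q = m * total = 17.2 * 344.45
Q = 5924.5 kJ

5924.5


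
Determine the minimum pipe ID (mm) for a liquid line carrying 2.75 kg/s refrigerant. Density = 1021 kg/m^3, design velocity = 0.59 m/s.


A = m_dot / (rho * v) = 2.75 / (1021 * 0.59) = 0.004565148824 m^2
d = sqrt(4*A/pi) * 1000
d = 76.2 mm

76.2


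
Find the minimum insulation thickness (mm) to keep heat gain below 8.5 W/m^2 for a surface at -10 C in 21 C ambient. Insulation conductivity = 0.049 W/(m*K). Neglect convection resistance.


dT = 21 - (-10) = 31 K
thickness = k * dT / q_max * 1000
thickness = 0.049 * 31 / 8.5 * 1000
thickness = 178.7 mm

178.7


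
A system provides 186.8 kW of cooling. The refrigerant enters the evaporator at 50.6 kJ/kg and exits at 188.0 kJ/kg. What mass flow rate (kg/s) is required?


dh = 188.0 - 50.6 = 137.4 kJ/kg
m_dot = Q / dh = 186.8 / 137.4 = 1.3595 kg/s

1.3595


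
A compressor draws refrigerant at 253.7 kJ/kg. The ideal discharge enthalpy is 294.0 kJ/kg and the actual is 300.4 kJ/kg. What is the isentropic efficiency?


dh_ideal = 294.0 - 253.7 = 40.3 kJ/kg
dh_actual = 300.4 - 253.7 = 46.7 kJ/kg
eta_s = dh_ideal / dh_actual = 40.3 / 46.7
eta_s = 0.863

0.863


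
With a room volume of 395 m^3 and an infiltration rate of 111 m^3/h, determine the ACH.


ACH = flow / volume
ACH = 111 / 395
ACH = 0.281

0.281


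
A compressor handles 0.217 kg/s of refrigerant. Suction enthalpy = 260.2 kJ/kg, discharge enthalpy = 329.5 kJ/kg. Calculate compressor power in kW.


dh = 329.5 - 260.2 = 69.3 kJ/kg
W = m_dot * dh = 0.217 * 69.3 = 15.04 kW

15.04


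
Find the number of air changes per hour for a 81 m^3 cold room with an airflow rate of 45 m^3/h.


ACH = flow / volume
ACH = 45 / 81
ACH = 0.556

0.556


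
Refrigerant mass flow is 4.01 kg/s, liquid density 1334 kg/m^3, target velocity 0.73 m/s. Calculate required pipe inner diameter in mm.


A = m_dot / (rho * v) = 4.01 / (1334 * 0.73) = 0.004117804112 m^2
d = sqrt(4*A/pi) * 1000
d = 72.4 mm

72.4


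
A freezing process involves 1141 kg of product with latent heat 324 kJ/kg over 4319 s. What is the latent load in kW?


Q_lat = m * h_fg / t
Q_lat = 1141 * 324 / 4319
Q_lat = 85.59 kW

85.59


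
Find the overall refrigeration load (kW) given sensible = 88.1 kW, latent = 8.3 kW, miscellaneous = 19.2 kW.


Q_total = Q_s + Q_l + Q_misc
Q_total = 88.1 + 8.3 + 19.2
Q_total = 115.6 kW

115.6


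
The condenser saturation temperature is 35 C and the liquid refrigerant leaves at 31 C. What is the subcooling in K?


Subcooling = T_cond - T_liquid
Subcooling = 35 - 31
Subcooling = 4 K

4


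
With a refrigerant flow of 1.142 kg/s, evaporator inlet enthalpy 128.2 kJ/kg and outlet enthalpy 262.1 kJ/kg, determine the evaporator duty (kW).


dh = 262.1 - 128.2 = 133.9 kJ/kg
Q_evap = m_dot * dh = 1.142 * 133.9
Q_evap = 152.91 kW

152.91


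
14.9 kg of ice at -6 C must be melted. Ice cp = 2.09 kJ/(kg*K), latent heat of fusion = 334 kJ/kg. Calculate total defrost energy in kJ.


Sensible heat = cp * dT = 2.09 * 6 = 12.54 kJ/kg
Total per kg = 12.54 + 334 = 346.54 kJ/kg
Q = m * total = 14.9 * 346.54
Q = 5163.4 kJ

5163.4


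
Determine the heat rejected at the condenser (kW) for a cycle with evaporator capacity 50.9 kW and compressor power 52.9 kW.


Q_cond = Q_evap + W
Q_cond = 50.9 + 52.9
Q_cond = 103.8 kW

103.8


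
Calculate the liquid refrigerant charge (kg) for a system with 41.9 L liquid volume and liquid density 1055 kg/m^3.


Charge = V * rho / 1000
Charge = 41.9 * 1055 / 1000
Charge = 44.2 kg

44.2


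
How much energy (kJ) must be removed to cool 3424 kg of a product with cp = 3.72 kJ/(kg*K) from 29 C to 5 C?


dT = 29 - (5) = 24 K
Q = m * cp * dT = 3424 * 3.72 * 24
Q = 305695 kJ

305695


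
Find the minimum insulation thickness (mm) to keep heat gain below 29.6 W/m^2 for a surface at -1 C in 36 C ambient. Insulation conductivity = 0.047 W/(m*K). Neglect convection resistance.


dT = 36 - (-1) = 37 K
thickness = k * dT / q_max * 1000
thickness = 0.047 * 37 / 29.6 * 1000
thickness = 58.8 mm

58.8


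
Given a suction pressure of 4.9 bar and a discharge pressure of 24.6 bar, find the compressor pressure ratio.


PR = P_high / P_low
PR = 24.6 / 4.9
PR = 5.02

5.02


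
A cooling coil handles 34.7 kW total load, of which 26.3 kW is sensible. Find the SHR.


SHR = Q_sensible / Q_total
SHR = 26.3 / 34.7
SHR = 0.758

0.758


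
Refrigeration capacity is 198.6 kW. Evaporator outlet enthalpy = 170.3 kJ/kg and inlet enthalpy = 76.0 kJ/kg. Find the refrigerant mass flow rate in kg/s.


dh = 170.3 - 76.0 = 94.3 kJ/kg
m_dot = Q / dh = 198.6 / 94.3 = 2.106 kg/s

2.106


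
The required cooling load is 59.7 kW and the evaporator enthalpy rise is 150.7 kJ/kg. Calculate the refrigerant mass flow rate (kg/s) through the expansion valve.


m_dot = Q / dh
m_dot = 59.7 / 150.7
m_dot = 0.3962 kg/s

0.3962


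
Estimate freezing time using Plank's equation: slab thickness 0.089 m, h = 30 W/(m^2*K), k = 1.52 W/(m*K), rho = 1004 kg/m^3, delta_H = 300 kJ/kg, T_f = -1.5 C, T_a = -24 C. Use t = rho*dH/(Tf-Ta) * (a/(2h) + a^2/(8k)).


dT = -1.5 - (-24) = 22.5 K
term1 = a/(2h) = 0.089/(2*30) = 0.001483333333
term2 = a^2/(8k) = 0.089^2/(8*1.52) = 0.0006513980263
t = rho*dH*1000/dT * (term1 + term2)
t = 1004*300*1000/22.5 * (0.001483333333 + 0.0006513980263)
t = 28577 s

28577


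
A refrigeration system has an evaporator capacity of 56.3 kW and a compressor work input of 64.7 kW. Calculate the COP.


COP = Q_evap / W
COP = 56.3 / 64.7
COP = 0.87

0.87


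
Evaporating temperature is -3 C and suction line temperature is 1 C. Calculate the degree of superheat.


Superheat = T_suction - T_evap
Superheat = 1 - (-3)
Superheat = 4 K

4


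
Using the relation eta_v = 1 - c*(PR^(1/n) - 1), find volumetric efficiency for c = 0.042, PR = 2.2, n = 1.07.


PR^(1/n) = 2.2^(1/1.07) = 2.08939811
eta_v = 1 - 0.042 * (2.08939811 - 1)
eta_v = 0.9542

0.9542


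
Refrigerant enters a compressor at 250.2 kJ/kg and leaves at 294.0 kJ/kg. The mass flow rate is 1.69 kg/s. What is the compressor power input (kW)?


dh = 294.0 - 250.2 = 43.8 kJ/kg
W = m_dot * dh = 1.69 * 43.8 = 74.02 kW

74.02
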